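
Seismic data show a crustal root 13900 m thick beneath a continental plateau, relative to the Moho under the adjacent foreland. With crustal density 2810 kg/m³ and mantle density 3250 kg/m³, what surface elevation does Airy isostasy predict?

Equating mass per unit area of the two columns: ρ_c h = (ρ_m − ρ_c) r.
h = r (ρ_m − ρ_c) / ρ_c = 13900 m × (3250 − 2810) / 2810 = 2180 m.

2180 m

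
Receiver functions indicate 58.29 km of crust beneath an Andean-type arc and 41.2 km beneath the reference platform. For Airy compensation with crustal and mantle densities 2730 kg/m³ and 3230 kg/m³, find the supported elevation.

2.65 km

Excess crust Δ = 58.29 km − 41.2 km = 17.09 km, split between elevation h and root r with h + r = Δ.
Airy balance ρ_c h = (ρ_m − ρ_c) r gives r = h ρ_c/(ρ_m − ρ_c), so h (1 + ρ_c/(ρ_m − ρ_c)) = Δ, i.e. h = Δ (ρ_m − ρ_c)/ρ_m.
h = 17.09 km × 500/3230 = 2.65 km.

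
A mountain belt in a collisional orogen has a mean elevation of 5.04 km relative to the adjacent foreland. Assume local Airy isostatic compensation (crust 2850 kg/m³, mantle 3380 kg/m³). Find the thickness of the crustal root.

Isostatic balance requires: the weight of the topography is balanced by the buoyancy of the root, ρ_c h = (ρ_m − ρ_c) r.
r = h · ρ_c / (ρ_m − ρ_c) = 5.04 km × 2850 / (3380 − 2850) = 27.1 km.

27.1 km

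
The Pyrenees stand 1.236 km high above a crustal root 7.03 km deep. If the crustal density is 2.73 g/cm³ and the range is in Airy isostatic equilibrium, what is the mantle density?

Airy balance: ρ_c h = (ρ_m − ρ_c) r → ρ_m = ρ_c (1 + h/r).
ρ_m = 2.73 × (1 + 1.236 km/7.03 km) = 3.21 g/cm³.

3.21 g/cm³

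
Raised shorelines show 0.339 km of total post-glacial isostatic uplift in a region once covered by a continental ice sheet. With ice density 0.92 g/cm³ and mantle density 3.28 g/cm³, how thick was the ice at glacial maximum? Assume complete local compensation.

1.21 km

u = t ρ_ice/ρ_m → t = u ρ_m/ρ_ice = 0.339 km × 3.28/0.92 = 1.21 km.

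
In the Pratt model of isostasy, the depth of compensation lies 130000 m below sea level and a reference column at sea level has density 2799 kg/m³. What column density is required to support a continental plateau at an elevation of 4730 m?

2700 kg/m³

Pratt balance: ρ_ref D = ρ (D + h).
ρ = ρ_ref D/(D + h) = 2799 × 130000 m/(130000 m + 4730 m) = 2700 kg/m³.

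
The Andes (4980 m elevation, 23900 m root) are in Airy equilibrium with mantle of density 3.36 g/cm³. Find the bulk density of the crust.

ρ_c h = (ρ_m − ρ_c) r → ρ_c (h + r) = ρ_m r → ρ_c = ρ_m r / (h + r).
ρ_c = 3.36 × 23900 m / (4980 m + 23900 m) = 2.78 g/cm³.

2.78 g/cm³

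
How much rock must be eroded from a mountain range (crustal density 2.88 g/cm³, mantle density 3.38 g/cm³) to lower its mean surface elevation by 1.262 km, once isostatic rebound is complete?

8.53 km

Net drop Δ = e − u = e − e ρ_c/ρ_m = e (ρ_m − ρ_c)/ρ_m.
e = Δ ρ_m/(ρ_m − ρ_c) = 1.262 km × 3.38/0.5 = 8.53 km.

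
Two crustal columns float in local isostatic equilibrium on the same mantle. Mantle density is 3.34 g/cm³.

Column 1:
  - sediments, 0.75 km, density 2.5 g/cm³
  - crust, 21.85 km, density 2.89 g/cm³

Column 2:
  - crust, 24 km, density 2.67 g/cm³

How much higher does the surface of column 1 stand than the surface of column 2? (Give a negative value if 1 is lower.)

−1.68 km

For any compensation level in the mantle, the mantle terms cancel and isostasy reduces to e = (Σt_1 − Σt_2) − (Σ(ρt)_1 − Σ(ρt)_2) / ρ_m.
Σt_1 = 22.6 km; Σt_2 = 24 km; Σ(ρt)_1 = 65.0215; Σ(ρt)_2 = 64.08 (in km·g/cm³).
e = (22.6 − 24) − (65.0215 − 64.08) / 3.34 = −1.68 km.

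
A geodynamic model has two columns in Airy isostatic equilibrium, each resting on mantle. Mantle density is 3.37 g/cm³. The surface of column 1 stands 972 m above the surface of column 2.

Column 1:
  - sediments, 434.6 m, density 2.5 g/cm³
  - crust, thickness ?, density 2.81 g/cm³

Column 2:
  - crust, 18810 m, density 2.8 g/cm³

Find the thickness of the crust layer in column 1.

Take the compensation level at the base of the deeper column (depth z_c below the surface of column 1) and equate Σ ρ_i t_i down to z_c; mantle fills any gap and the z_c terms cancel.
Column 1: 434.6×2.5 + x×2.81 + (z_c − 434.6 − x)×3.37
Column 2: 972×0 + 18810×2.8 + (z_c − 972 − 18810)×3.37
The z_c×3.37 term appears on both sides and cancels. Collect the known terms of each column as K = Σ(ρt)_known − 3.37 × (depth of known layers): K_1 = 1086.5 − 3.37×434.6 = −378.102; K_2 = 52668 − 3.37×(972 + 18810) = −13997.34.
Balance: K_1 − x×(3.37 − 2.81) = K_2, so x = (K_1 − K_2)/(3.37 − 2.81) = 13619.2/0.56 = 24300 m.

24300 m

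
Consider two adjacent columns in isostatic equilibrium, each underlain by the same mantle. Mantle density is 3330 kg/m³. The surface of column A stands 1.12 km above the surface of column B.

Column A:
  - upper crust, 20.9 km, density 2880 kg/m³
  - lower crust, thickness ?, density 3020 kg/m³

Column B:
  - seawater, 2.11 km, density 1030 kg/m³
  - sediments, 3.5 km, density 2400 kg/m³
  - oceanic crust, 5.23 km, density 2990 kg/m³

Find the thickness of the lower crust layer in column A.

13.6 km

Take the compensation level at the base of the deeper column (depth z_c below the surface of column A) and equate Σ ρ_i t_i down to z_c; mantle fills any gap and the z_c terms cancel.
Column A: 20.9×2880 + x×3020 + (z_c − 20.9 − x)×3330
Column B: 1.12×0 + 2.11×1030 + 3.5×2400 + 5.23×2990 + (z_c − 1.12 − 10.84)×3330
The z_c×3330 term appears on both sides and cancels. Collect the known terms of each column as K = Σ(ρt)_known − 3330 × (depth of known layers): K_A = 60192 − 3330×20.9 = −9405; K_B = 26211 − 3330×(1.12 + 10.84) = −13615.8.
Balance: K_A − x×(3330 − 3020) = K_B, so x = (K_A − K_B)/(3330 − 3020) = 4210.8/310 = 13.6 km.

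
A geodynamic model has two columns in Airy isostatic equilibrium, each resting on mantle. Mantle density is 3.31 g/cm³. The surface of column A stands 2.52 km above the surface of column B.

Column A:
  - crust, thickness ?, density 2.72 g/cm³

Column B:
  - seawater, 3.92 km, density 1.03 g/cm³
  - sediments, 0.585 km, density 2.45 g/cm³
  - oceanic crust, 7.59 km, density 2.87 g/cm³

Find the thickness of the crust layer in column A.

35.8 km

Take the compensation level at the base of the deeper column (depth z_c below the surface of column A) and equate Σ ρ_i t_i down to z_c; mantle fills any gap and the z_c terms cancel.
Column A: x×2.72 + (z_c − 0 − x)×3.31
Column B: 2.52×0 + 3.92×1.03 + 0.585×2.45 + 7.59×2.87 + (z_c − 2.52 − 12.095)×3.31
The z_c×3.31 term appears on both sides and cancels. Collect the known terms of each column as K = Σ(ρt)_known − 3.31 × (depth of known layers): K_A = 0 − 3.31×0 = 0; K_B = 27.25415 − 3.31×(2.52 + 12.095) = −21.1215.
Balance: K_A − x×(3.31 − 2.72) = K_B, so x = (K_A − K_B)/(3.31 − 2.72) = 21.1215/0.59 = 35.8 km.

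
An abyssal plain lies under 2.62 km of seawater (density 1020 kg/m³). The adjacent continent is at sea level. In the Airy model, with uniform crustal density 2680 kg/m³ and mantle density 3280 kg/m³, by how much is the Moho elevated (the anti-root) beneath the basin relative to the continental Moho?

Isostatic balance requires: replacing crust with seawater at the top is compensated by replacing crust with mantle at the base: d (ρ_c − ρ_w) = a (ρ_m − ρ_c).
a = d (ρ_c − ρ_w)/(ρ_m − ρ_c) = 2.62 km × 1660/600 = 7.25 km.

7.25 km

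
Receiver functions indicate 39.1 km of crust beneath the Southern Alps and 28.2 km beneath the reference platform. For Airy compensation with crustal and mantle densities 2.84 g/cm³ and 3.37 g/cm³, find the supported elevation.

1.71 km

Excess crust Δ = 39.1 km − 28.2 km = 10.9 km, split between elevation h and root r with h + r = Δ.
Airy balance ρ_c h = (ρ_m − ρ_c) r gives r = h ρ_c/(ρ_m − ρ_c), so h (1 + ρ_c/(ρ_m − ρ_c)) = Δ, i.e. h = Δ (ρ_m − ρ_c)/ρ_m.
h = 10.9 km × 0.53/3.37 = 1.71 km.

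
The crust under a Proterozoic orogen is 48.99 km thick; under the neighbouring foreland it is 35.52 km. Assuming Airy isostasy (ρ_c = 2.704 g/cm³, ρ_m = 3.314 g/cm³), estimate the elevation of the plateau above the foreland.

2.48 km

Excess crust Δ = 48.99 km − 35.52 km = 13.47 km, split between elevation h and root r with h + r = Δ.
Airy balance ρ_c h = (ρ_m − ρ_c) r gives r = h ρ_c/(ρ_m − ρ_c), so h (1 + ρ_c/(ρ_m − ρ_c)) = Δ, i.e. h = Δ (ρ_m − ρ_c)/ρ_m.
h = 13.47 km × 0.61/3.314 = 2.48 km.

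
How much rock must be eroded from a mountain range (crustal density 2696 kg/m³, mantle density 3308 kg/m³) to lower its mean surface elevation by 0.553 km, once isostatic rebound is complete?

Net drop Δ = e − u = e − e ρ_c/ρ_m = e (ρ_m − ρ_c)/ρ_m.
e = Δ ρ_m/(ρ_m − ρ_c) = 0.553 km × 3308/612 = 2.99 km.

2.99 km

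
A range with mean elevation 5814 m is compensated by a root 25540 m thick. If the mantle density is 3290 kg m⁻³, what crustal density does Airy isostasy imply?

2680 kg m⁻³

ρ_c h = (ρ_m − ρ_c) r → ρ_c (h + r) = ρ_m r → ρ_c = ρ_m r / (h + r).
ρ_c = 3290 × 25540 m / (5814 m + 25540 m) = 2680 kg m⁻³.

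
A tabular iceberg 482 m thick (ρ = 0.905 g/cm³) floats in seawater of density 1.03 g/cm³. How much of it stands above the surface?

Floating equilibrium: submerged depth d = t ρ_obj/ρ_fluid = 482 m × 0.905/1.03 = 423.5 m.
Freeboard = t − d = 482 m − 423.5 m = 58.5 m.

58.5 m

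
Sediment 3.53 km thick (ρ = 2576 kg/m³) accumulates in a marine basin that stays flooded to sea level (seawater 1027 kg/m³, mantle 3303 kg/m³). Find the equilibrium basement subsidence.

2.4 km

Submarine loading: the sediment displaces seawater, and the subsidence is in turn flooded, so s (ρ_m − ρ_w) = t (ρ_sed − ρ_w).
s = 3.53 km × (2576 − 1027) / (3303 − 1027) = 2.4 km.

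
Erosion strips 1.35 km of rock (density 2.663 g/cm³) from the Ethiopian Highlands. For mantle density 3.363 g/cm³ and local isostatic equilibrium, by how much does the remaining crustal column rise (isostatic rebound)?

Unloading: uplift u = e ρ_c/ρ_m = 1.35 km × 2.663/3.363 = 1.07 km.

1.07 km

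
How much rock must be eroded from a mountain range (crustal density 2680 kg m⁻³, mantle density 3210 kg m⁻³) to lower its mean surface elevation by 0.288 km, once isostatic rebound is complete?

Net drop Δ = e − u = e − e ρ_c/ρ_m = e (ρ_m − ρ_c)/ρ_m.
e = Δ ρ_m/(ρ_m − ρ_c) = 0.288 km × 3210/530 = 1.74 km.

1.74 km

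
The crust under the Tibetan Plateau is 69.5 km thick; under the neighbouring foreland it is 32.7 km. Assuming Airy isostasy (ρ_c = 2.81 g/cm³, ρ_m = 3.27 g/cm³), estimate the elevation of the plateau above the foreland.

Excess crust Δ = 69.5 km − 32.7 km = 36.8 km, split between elevation h and root r with h + r = Δ.
Airy balance ρ_c h = (ρ_m − ρ_c) r gives r = h ρ_c/(ρ_m − ρ_c), so h (1 + ρ_c/(ρ_m − ρ_c)) = Δ, i.e. h = Δ (ρ_m − ρ_c)/ρ_m.
h = 36.8 km × 0.46/3.27 = 5.18 km.

5.18 km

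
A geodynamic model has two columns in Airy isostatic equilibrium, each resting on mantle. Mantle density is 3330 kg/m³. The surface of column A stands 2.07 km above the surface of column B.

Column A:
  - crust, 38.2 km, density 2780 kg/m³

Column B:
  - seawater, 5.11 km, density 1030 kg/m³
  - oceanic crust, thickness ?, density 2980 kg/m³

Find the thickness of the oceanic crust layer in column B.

Take the compensation level at the base of the deeper column (depth z_c below the surface of column A) and equate Σ ρ_i t_i down to z_c; mantle fills any gap and the z_c terms cancel.
Column A: 38.2×2780 + (z_c − 38.2)×3330
Column B: 2.07×0 + 5.11×1030 + x×2980 + (z_c − 2.07 − 5.11 − x)×3330
The z_c×3330 term appears on both sides and cancels. Collect the known terms of each column as K = Σ(ρt)_known − 3330 × (depth of known layers): K_A = 106196 − 3330×38.2 = −21010; K_B = 5263.3 − 3330×(2.07 + 5.11) = −18646.1.
Balance: K_A = K_B − x×(3330 − 2980), so x = (K_B − K_A)/(3330 − 2980) = 2363.9/350 = 6.75 km.

6.75 km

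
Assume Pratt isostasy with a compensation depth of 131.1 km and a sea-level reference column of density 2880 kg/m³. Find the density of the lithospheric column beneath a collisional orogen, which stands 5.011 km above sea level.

Pratt balance: ρ_ref D = ρ (D + h).
ρ = ρ_ref D/(D + h) = 2880 × 131.1 km/(131.1 km + 5.011 km) = 2770 kg/m³.

2770 kg/m³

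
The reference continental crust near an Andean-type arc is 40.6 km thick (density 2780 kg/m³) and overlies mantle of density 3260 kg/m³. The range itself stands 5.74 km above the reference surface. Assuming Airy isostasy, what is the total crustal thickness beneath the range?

Root depth r = h ρ_c / (ρ_m − ρ_c) = 5.74 km × 2780 / 480 = 33.24 km.
Total thickness = T + h + r = 40.6 km + 5.74 km + 33.24 km = 79.6 km.

79.6 km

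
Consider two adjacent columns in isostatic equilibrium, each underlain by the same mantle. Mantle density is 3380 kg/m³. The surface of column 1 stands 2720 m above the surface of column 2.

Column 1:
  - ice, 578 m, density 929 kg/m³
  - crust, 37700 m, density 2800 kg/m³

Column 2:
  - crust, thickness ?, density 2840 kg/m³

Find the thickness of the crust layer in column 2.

Take the compensation level at the base of the deeper column (depth z_c below the surface of column 1) and equate Σ ρ_i t_i down to z_c; mantle fills any gap and the z_c terms cancel.
Column 1: 578×929 + 37700×2800 + (z_c − 38278)×3380
Column 2: 2720×0 + x×2840 + (z_c − 2720 − 0 − x)×3380
The z_c×3380 term appears on both sides and cancels. Collect the known terms of each column as K = Σ(ρt)_known − 3380 × (depth of known layers): K_1 = 106096962 − 3380×38278 = −23282678; K_2 = 0 − 3380×(2720 + 0) = −9193600.
Balance: K_1 = K_2 − x×(3380 − 2840), so x = (K_2 − K_1)/(3380 − 2840) = 14089100/540 = 26100 m.

26100 m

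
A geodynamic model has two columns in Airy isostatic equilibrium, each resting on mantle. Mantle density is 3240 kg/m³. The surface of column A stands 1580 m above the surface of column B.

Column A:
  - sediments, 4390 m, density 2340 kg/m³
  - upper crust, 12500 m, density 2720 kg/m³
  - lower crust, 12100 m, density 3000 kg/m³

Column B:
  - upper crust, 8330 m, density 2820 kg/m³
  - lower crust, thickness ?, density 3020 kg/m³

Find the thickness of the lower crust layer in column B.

Take the compensation level at the base of the deeper column (depth z_c below the surface of column A) and equate Σ ρ_i t_i down to z_c; mantle fills any gap and the z_c terms cancel.
Column A: 4390×2340 + 12500×2720 + 12100×3000 + (z_c − 28990)×3240
Column B: 1580×0 + 8330×2820 + x×3020 + (z_c − 1580 − 8330 − x)×3240
The z_c×3240 term appears on both sides and cancels. Collect the known terms of each column as K = Σ(ρt)_known − 3240 × (depth of known layers): K_A = 80572600 − 3240×28990 = −13355000; K_B = 23490600 − 3240×(1580 + 8330) = −8617800.
Balance: K_A = K_B − x×(3240 − 3020), so x = (K_B − K_A)/(3240 − 3020) = 4737200/220 = 21500 m.

21500 m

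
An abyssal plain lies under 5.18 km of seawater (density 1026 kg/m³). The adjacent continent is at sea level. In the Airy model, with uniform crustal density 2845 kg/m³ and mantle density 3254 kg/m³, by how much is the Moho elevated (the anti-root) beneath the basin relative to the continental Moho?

Equating mass per unit area of the two columns: replacing crust with seawater at the top is compensated by replacing crust with mantle at the base: d (ρ_c − ρ_w) = a (ρ_m − ρ_c).
a = d (ρ_c − ρ_w)/(ρ_m − ρ_c) = 5.18 km × 1819/409 = 23 km.

23 km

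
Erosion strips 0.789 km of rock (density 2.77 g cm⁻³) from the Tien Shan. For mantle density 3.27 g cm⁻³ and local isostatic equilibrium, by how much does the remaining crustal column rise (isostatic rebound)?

Unloading: uplift u = e ρ_c/ρ_m = 0.789 km × 2.77/3.27 = 0.668 km.

0.668 km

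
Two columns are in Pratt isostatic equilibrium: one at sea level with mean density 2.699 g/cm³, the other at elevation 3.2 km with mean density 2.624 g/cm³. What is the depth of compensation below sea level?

112 km

ρ_ref D = ρ (D + h) → D (ρ_ref − ρ) = ρ h.
D = ρ h/(ρ_ref − ρ) = 2.624 × 3.2 km/(2.699 − 2.624) = 112 km.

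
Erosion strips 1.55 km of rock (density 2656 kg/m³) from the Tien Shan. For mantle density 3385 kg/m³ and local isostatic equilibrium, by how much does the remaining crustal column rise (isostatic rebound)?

1.22 km

Unloading: uplift u = e ρ_c/ρ_m = 1.55 km × 2656/3385 = 1.22 km.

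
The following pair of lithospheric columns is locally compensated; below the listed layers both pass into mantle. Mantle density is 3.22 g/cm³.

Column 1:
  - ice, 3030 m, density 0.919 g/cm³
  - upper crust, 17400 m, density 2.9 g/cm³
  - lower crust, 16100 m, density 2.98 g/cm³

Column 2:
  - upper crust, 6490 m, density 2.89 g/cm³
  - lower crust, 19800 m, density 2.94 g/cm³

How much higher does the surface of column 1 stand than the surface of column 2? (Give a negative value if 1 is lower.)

For any compensation level in the mantle, the mantle terms cancel and isostasy reduces to e = (Σt_1 − Σt_2) − (Σ(ρt)_1 − Σ(ρt)_2) / ρ_m.
Σt_1 = 36530 m; Σt_2 = 26290 m; Σ(ρt)_1 = 101222.57; Σ(ρt)_2 = 76968.1 (in m·g/cm³).
e = (36530 − 26290) − (101222.57 − 76968.1) / 3.22 = 2710 m.

2710 m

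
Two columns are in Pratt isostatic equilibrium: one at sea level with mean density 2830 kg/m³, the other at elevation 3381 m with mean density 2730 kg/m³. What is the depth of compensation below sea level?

ρ_ref D = ρ (D + h) → D (ρ_ref − ρ) = ρ h.
D = ρ h/(ρ_ref − ρ) = 2730 × 3381 m/(2830 − 2730) = 92300 m.

92300 m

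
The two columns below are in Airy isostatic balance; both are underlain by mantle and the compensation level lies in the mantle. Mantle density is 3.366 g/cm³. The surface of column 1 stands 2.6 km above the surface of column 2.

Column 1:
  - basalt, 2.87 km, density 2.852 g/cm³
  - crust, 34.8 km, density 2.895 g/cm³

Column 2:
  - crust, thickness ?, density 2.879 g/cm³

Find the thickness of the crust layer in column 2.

Take the compensation level at the base of the deeper column (depth z_c below the surface of column 1) and equate Σ ρ_i t_i down to z_c; mantle fills any gap and the z_c terms cancel.
Column 1: 2.87×2.852 + 34.8×2.895 + (z_c − 37.67)×3.366
Column 2: 2.6×0 + x×2.879 + (z_c − 2.6 − 0 − x)×3.366
The z_c×3.366 term appears on both sides and cancels. Collect the known terms of each column as K = Σ(ρt)_known − 3.366 × (depth of known layers): K_1 = 108.93124 − 3.366×37.67 = −17.86598; K_2 = 0 − 3.366×(2.6 + 0) = −8.7516.
Balance: K_1 = K_2 − x×(3.366 − 2.879), so x = (K_2 − K_1)/(3.366 − 2.879) = 9.11438/0.487 = 18.7 km.

18.7 km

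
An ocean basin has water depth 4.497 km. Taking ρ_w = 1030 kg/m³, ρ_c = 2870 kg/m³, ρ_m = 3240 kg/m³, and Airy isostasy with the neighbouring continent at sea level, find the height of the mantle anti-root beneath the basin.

22.4 km

Isostatic balance requires: replacing crust with seawater at the top is compensated by replacing crust with mantle at the base: d (ρ_c − ρ_w) = a (ρ_m − ρ_c).
a = d (ρ_c − ρ_w)/(ρ_m − ρ_c) = 4.497 km × 1840/370 = 22.4 km.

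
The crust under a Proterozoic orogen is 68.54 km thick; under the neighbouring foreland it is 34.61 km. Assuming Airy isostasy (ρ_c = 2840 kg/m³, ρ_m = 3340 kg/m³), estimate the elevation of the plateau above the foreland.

5.08 km

Excess crust Δ = 68.54 km − 34.61 km = 33.93 km, split between elevation h and root r with h + r = Δ.
Airy balance ρ_c h = (ρ_m − ρ_c) r gives r = h ρ_c/(ρ_m − ρ_c), so h (1 + ρ_c/(ρ_m − ρ_c)) = Δ, i.e. h = Δ (ρ_m − ρ_c)/ρ_m.
h = 33.93 km × 500/3340 = 5.08 km.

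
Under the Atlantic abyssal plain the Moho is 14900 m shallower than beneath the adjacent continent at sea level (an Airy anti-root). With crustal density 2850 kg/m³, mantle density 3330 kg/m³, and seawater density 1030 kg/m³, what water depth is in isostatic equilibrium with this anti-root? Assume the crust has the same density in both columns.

3930 m

Replacing a thickness d of crust by seawater at the top must be balanced by replacing crust with mantle at the base: d (ρ_c − ρ_w) = a (ρ_m − ρ_c).
d = a (ρ_m − ρ_c)/(ρ_c − ρ_w) = 14900 m × 480/1820 = 3930 m.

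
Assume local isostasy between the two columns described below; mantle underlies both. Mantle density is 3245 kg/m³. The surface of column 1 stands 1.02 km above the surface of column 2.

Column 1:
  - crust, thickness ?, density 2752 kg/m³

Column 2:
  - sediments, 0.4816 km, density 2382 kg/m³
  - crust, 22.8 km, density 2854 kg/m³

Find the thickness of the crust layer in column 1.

25.6 km

Take the compensation level at the base of the deeper column (depth z_c below the surface of column 1) and equate Σ ρ_i t_i down to z_c; mantle fills any gap and the z_c terms cancel.
Column 1: x×2752 + (z_c − 0 − x)×3245
Column 2: 1.02×0 + 0.4816×2382 + 22.8×2854 + (z_c − 1.02 − 23.2816)×3245
The z_c×3245 term appears on both sides and cancels. Collect the known terms of each column as K = Σ(ρt)_known − 3245 × (depth of known layers): K_1 = 0 − 3245×0 = 0; K_2 = 66218.3712 − 3245×(1.02 + 23.2816) = −12640.3208.
Balance: K_1 − x×(3245 − 2752) = K_2, so x = (K_1 − K_2)/(3245 − 2752) = 12640.3/493 = 25.6 km.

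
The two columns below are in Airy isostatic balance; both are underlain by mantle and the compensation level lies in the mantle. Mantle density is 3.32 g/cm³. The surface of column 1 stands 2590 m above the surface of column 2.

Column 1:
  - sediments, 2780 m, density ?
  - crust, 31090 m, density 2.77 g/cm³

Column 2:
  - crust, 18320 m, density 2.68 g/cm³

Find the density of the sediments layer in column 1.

Take the compensation level at the base of the deeper column (depth z_c below the surface of column 1) and equate Σ ρ_i t_i down to z_c; mantle fills any gap and the z_c terms cancel.
Column 1: 2780×ρ + 31090×2.77 + (z_c − 33870)×3.32
Column 2: 2590×0 + 18320×2.68 + (z_c − 2590 − 18320)×3.32
The z_c×3.32 term appears on both sides and cancels. Collect the known terms of each column as K = Σ(ρt)_known − 3.32 × (depth of known layers): K_1 = 86119.3 − 3.32×33870 = −26329.1; K_2 = 49097.6 − 3.32×(2590 + 18320) = −20323.6.
Balance: K_1 + 2780×ρ = K_2, so ρ = (K_2 − K_1)/2780 = 6005.5/2780 = 2.16 g/cm³.

2.16 g/cm³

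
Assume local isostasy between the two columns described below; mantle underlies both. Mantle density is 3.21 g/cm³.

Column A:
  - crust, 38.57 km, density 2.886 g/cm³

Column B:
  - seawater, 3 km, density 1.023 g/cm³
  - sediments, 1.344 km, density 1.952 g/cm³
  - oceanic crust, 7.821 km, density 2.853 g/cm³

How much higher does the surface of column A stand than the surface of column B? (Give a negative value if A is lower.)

0.453 km

For any compensation level in the mantle, the mantle terms cancel and isostasy reduces to e = (Σt_A − Σt_B) − (Σ(ρt)_A − Σ(ρt)_B) / ρ_m.
Σt_A = 38.57 km; Σt_B = 12.165 km; Σ(ρt)_A = 111.31302; Σ(ρt)_B = 28.005801 (in km·g/cm³).
e = (38.57 − 12.165) − (111.31302 − 28.005801) / 3.21 = 0.453 km.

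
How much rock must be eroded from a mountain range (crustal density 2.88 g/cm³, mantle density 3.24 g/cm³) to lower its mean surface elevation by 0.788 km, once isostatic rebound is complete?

7.09 km

Net drop Δ = e − u = e − e ρ_c/ρ_m = e (ρ_m − ρ_c)/ρ_m.
e = Δ ρ_m/(ρ_m − ρ_c) = 0.788 km × 3.24/0.36 = 7.09 km.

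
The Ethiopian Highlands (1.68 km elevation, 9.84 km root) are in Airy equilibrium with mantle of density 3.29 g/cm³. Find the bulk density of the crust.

ρ_c h = (ρ_m − ρ_c) r → ρ_c (h + r) = ρ_m r → ρ_c = ρ_m r / (h + r).
ρ_c = 3.29 × 9.84 km / (1.68 km + 9.84 km) = 2.81 g/cm³.

2.81 g/cm³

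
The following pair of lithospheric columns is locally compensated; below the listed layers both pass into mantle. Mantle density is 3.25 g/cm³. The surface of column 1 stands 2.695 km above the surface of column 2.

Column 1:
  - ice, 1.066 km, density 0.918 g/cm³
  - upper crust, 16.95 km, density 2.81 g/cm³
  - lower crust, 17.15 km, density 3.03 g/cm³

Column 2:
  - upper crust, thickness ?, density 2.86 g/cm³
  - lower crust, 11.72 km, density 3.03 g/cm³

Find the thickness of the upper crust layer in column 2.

Take the compensation level at the base of the deeper column (depth z_c below the surface of column 1) and equate Σ ρ_i t_i down to z_c; mantle fills any gap and the z_c terms cancel.
Column 1: 1.066×0.918 + 16.95×2.81 + 17.15×3.03 + (z_c − 35.166)×3.25
Column 2: 2.695×0 + x×2.86 + 11.72×3.03 + (z_c − 2.695 − 11.72 − x)×3.25
The z_c×3.25 term appears on both sides and cancels. Collect the known terms of each column as K = Σ(ρt)_known − 3.25 × (depth of known layers): K_1 = 100.572588 − 3.25×35.166 = −13.716912; K_2 = 35.5116 − 3.25×(2.695 + 11.72) = −11.33715.
Balance: K_1 = K_2 − x×(3.25 − 2.86), so x = (K_2 − K_1)/(3.25 − 2.86) = 2.37976/0.39 = 6.1 km.

6.1 km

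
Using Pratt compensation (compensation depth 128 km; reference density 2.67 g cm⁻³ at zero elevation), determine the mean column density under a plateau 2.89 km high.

2.61 g cm⁻³

Pratt balance: ρ_ref D = ρ (D + h).
ρ = ρ_ref D/(D + h) = 2.67 × 128 km/(128 km + 2.89 km) = 2.61 g cm⁻³.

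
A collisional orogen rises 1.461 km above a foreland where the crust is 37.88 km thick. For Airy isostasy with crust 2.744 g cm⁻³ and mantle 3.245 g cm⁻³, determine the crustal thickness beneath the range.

Root depth r = h ρ_c / (ρ_m − ρ_c) = 1.461 km × 2.744 / 0.501 = 8.002 km.
Total thickness = T + h + r = 37.88 km + 1.461 km + 8.002 km = 47.3 km.

47.3 km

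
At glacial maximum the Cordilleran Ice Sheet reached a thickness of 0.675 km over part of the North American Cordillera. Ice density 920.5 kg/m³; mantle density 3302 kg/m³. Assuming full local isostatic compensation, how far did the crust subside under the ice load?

Equating mass per unit area of the two columns: the ice load ρ_ice t is balanced by mantle displaced below, ρ_m s.
s = t ρ_ice / ρ_m = 0.675 km × 920.5/3302 = 0.188 km.

0.188 km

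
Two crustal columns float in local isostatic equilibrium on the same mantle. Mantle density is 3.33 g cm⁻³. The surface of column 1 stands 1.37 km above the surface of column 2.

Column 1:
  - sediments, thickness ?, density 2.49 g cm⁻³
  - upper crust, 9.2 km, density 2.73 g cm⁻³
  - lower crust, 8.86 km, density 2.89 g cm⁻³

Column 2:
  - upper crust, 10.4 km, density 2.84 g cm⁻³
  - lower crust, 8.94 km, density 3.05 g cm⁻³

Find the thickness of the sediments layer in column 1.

Take the compensation level at the base of the deeper column (depth z_c below the surface of column 1) and equate Σ ρ_i t_i down to z_c; mantle fills any gap and the z_c terms cancel.
Column 1: x×2.49 + 9.2×2.73 + 8.86×2.89 + (z_c − 18.06 − x)×3.33
Column 2: 1.37×0 + 10.4×2.84 + 8.94×3.05 + (z_c − 1.37 − 19.34)×3.33
The z_c×3.33 term appears on both sides and cancels. Collect the known terms of each column as K = Σ(ρt)_known − 3.33 × (depth of known layers): K_1 = 50.7214 − 3.33×18.06 = −9.4184; K_2 = 56.803 − 3.33×(1.37 + 19.34) = −12.1613.
Balance: K_1 − x×(3.33 − 2.49) = K_2, so x = (K_1 − K_2)/(3.33 − 2.49) = 2.7429/0.84 = 3.27 km.

3.27 km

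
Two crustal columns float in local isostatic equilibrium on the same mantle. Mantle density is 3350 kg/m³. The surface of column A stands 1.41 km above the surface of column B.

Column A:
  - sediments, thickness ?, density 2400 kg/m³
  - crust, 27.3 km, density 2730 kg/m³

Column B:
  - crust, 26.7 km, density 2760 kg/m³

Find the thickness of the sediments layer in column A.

3.74 km

Take the compensation level at the base of the deeper column (depth z_c below the surface of column A) and equate Σ ρ_i t_i down to z_c; mantle fills any gap and the z_c terms cancel.
Column A: x×2400 + 27.3×2730 + (z_c − 27.3 − x)×3350
Column B: 1.41×0 + 26.7×2760 + (z_c − 1.41 − 26.7)×3350
The z_c×3350 term appears on both sides and cancels. Collect the known terms of each column as K = Σ(ρt)_known − 3350 × (depth of known layers): K_A = 74529 − 3350×27.3 = −16926; K_B = 73692 − 3350×(1.41 + 26.7) = −20476.5.
Balance: K_A − x×(3350 − 2400) = K_B, so x = (K_A − K_B)/(3350 − 2400) = 3550.5/950 = 3.74 km.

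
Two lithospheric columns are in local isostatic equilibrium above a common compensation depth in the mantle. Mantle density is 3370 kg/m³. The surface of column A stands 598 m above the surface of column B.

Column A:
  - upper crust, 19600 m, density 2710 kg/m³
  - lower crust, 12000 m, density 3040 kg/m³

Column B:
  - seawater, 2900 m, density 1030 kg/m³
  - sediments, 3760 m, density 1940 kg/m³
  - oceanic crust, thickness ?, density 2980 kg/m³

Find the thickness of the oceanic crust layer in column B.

6970 m

Take the compensation level at the base of the deeper column (depth z_c below the surface of column A) and equate Σ ρ_i t_i down to z_c; mantle fills any gap and the z_c terms cancel.
Column A: 19600×2710 + 12000×3040 + (z_c − 31600)×3370
Column B: 598×0 + 2900×1030 + 3760×1940 + x×2980 + (z_c − 598 − 6660 − x)×3370
The z_c×3370 term appears on both sides and cancels. Collect the known terms of each column as K = Σ(ρt)_known − 3370 × (depth of known layers): K_A = 89596000 − 3370×31600 = −16896000; K_B = 10281400 − 3370×(598 + 6660) = −14178060.
Balance: K_A = K_B − x×(3370 − 2980), so x = (K_B − K_A)/(3370 − 2980) = 2717940/390 = 6970 m.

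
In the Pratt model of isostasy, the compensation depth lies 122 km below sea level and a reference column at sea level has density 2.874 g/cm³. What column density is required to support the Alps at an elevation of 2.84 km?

2.81 g/cm³

Pratt balance: ρ_ref D = ρ (D + h).
ρ = ρ_ref D/(D + h) = 2.874 × 122 km/(122 km + 2.84 km) = 2.81 g/cm³.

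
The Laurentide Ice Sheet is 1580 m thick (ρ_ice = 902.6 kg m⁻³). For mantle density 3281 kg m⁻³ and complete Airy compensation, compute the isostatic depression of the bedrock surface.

Balancing pressure at the compensation depth: the ice load ρ_ice t is balanced by mantle displaced below, ρ_m s.
s = t ρ_ice / ρ_m = 1580 m × 902.6/3281 = 435 m.

435 m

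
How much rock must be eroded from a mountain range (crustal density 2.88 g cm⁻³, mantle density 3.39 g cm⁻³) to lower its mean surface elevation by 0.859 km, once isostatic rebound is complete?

Net drop Δ = e − u = e − e ρ_c/ρ_m = e (ρ_m − ρ_c)/ρ_m.
e = Δ ρ_m/(ρ_m − ρ_c) = 0.859 km × 3.39/0.51 = 5.71 km.

5.71 km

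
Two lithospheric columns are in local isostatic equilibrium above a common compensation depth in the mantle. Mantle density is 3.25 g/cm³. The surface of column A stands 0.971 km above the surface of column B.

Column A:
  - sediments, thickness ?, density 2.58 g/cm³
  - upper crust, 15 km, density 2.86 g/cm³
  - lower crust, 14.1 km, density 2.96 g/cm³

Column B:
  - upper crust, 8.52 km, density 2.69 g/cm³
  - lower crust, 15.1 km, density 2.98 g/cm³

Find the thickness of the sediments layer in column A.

3.08 km

Take the compensation level at the base of the deeper column (depth z_c below the surface of column A) and equate Σ ρ_i t_i down to z_c; mantle fills any gap and the z_c terms cancel.
Column A: x×2.58 + 15×2.86 + 14.1×2.96 + (z_c − 29.1 − x)×3.25
Column B: 0.971×0 + 8.52×2.69 + 15.1×2.98 + (z_c − 0.971 − 23.62)×3.25
The z_c×3.25 term appears on both sides and cancels. Collect the known terms of each column as K = Σ(ρt)_known − 3.25 × (depth of known layers): K_A = 84.636 − 3.25×29.1 = −9.939; K_B = 67.9168 − 3.25×(0.971 + 23.62) = −12.00395.
Balance: K_A − x×(3.25 − 2.58) = K_B, so x = (K_A − K_B)/(3.25 − 2.58) = 2.06495/0.67 = 3.08 km.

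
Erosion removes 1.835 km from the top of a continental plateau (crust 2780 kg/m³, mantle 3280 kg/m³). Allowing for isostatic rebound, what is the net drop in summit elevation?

0.28 km

Rebound u = e ρ_c/ρ_m = 1.835 km × 2780/3280 = 1.555 km.
Net surface drop = e − u = 1.835 km − 1.555 km = e (ρ_m − ρ_c)/ρ_m = 0.28 km.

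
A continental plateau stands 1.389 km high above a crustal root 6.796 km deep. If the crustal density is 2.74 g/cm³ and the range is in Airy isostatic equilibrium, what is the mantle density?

Airy balance: ρ_c h = (ρ_m − ρ_c) r → ρ_m = ρ_c (1 + h/r).
ρ_m = 2.74 × (1 + 1.389 km/6.796 km) = 3.3 g/cm³.

3.3 g/cm³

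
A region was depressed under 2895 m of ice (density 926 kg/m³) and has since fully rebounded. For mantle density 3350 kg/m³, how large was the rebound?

800 m

Removing the load lets mantle flow back in; uplift u satisfies ρ_ice t = ρ_m u.
u = t ρ_ice/ρ_m = 2895 m × 926/3350 = 800 m.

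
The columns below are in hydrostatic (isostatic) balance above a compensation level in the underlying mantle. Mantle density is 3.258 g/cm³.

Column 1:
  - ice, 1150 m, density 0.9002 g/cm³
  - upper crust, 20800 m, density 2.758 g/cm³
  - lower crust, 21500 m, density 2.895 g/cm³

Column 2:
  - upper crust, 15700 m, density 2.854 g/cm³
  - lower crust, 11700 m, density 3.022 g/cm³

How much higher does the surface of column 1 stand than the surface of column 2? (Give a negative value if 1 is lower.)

For any compensation level in the mantle, the mantle terms cancel and isostasy reduces to e = (Σt_1 − Σt_2) − (Σ(ρt)_1 − Σ(ρt)_2) / ρ_m.
Σt_1 = 43450 m; Σt_2 = 27400 m; Σ(ρt)_1 = 120644.13; Σ(ρt)_2 = 80165.2 (in m·g/cm³).
e = (43450 − 27400) − (120644.13 − 80165.2) / 3.258 = 3630 m.

3630 m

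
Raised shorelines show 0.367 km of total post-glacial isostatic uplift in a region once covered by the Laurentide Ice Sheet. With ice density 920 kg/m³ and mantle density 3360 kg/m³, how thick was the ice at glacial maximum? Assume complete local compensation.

u = t ρ_ice/ρ_m → t = u ρ_m/ρ_ice = 0.367 km × 3360/920 = 1.34 km.

1.34 km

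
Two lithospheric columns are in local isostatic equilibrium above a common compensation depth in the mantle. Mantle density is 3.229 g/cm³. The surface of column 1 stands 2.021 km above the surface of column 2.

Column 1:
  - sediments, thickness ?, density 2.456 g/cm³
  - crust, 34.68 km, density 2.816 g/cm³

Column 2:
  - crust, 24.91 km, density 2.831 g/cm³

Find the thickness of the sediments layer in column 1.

2.74 km

Take the compensation level at the base of the deeper column (depth z_c below the surface of column 1) and equate Σ ρ_i t_i down to z_c; mantle fills any gap and the z_c terms cancel.
Column 1: x×2.456 + 34.68×2.816 + (z_c − 34.68 − x)×3.229
Column 2: 2.021×0 + 24.91×2.831 + (z_c − 2.021 − 24.91)×3.229
The z_c×3.229 term appears on both sides and cancels. Collect the known terms of each column as K = Σ(ρt)_known − 3.229 × (depth of known layers): K_1 = 97.65888 − 3.229×34.68 = −14.32284; K_2 = 70.52021 − 3.229×(2.021 + 24.91) = −16.439989.
Balance: K_1 − x×(3.229 − 2.456) = K_2, so x = (K_1 − K_2)/(3.229 − 2.456) = 2.11715/0.773 = 2.74 km.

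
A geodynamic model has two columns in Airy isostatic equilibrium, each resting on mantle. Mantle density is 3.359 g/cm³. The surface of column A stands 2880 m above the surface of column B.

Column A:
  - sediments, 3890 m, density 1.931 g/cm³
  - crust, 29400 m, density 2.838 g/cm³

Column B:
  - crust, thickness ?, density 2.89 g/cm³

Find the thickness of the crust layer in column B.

Take the compensation level at the base of the deeper column (depth z_c below the surface of column A) and equate Σ ρ_i t_i down to z_c; mantle fills any gap and the z_c terms cancel.
Column A: 3890×1.931 + 29400×2.838 + (z_c − 33290)×3.359
Column B: 2880×0 + x×2.89 + (z_c − 2880 − 0 − x)×3.359
The z_c×3.359 term appears on both sides and cancels. Collect the known terms of each column as K = Σ(ρt)_known − 3.359 × (depth of known layers): K_A = 90948.79 − 3.359×33290 = −20872.32; K_B = 0 − 3.359×(2880 + 0) = −9673.92.
Balance: K_A = K_B − x×(3.359 − 2.89), so x = (K_B − K_A)/(3.359 − 2.89) = 11198.4/0.469 = 23900 m.

23900 m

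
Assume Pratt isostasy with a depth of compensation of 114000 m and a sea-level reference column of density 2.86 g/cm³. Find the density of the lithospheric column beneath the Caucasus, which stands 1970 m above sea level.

Pratt balance: ρ_ref D = ρ (D + h).
ρ = ρ_ref D/(D + h) = 2.86 × 114000 m/(114000 m + 1970 m) = 2.81 g/cm³.

2.81 g/cm³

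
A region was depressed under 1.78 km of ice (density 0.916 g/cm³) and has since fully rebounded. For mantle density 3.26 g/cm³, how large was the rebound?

0.5 km

Removing the load lets mantle flow back in; uplift u satisfies ρ_ice t = ρ_m u.
u = t ρ_ice/ρ_m = 1.78 km × 0.916/3.26 = 0.5 km.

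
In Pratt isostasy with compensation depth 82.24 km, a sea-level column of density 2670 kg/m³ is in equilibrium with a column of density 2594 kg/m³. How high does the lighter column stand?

2.41 km

ρ_ref D = ρ (D + h) → h = D (ρ_ref − ρ)/ρ.
h = 82.24 km × (2670 − 2594)/2594 = 2.41 km.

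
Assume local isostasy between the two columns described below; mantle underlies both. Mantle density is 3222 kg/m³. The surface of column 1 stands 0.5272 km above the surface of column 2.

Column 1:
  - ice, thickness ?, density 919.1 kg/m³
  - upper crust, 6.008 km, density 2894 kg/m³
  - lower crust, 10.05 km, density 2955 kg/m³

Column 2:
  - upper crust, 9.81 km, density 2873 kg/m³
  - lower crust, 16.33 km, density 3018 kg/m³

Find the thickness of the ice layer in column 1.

1.65 km

Take the compensation level at the base of the deeper column (depth z_c below the surface of column 1) and equate Σ ρ_i t_i down to z_c; mantle fills any gap and the z_c terms cancel.
Column 1: x×919.1 + 6.008×2894 + 10.05×2955 + (z_c − 16.058 − x)×3222
Column 2: 0.5272×0 + 9.81×2873 + 16.33×3018 + (z_c − 0.5272 − 26.14)×3222
The z_c×3222 term appears on both sides and cancels. Collect the known terms of each column as K = Σ(ρt)_known − 3222 × (depth of known layers): K_1 = 47084.902 − 3222×16.058 = −4653.974; K_2 = 77468.07 − 3222×(0.5272 + 26.14) = −8453.6484.
Balance: K_1 − x×(3222 − 919.1) = K_2, so x = (K_1 − K_2)/(3222 − 919.1) = 3799.67/2302.9 = 1.65 km.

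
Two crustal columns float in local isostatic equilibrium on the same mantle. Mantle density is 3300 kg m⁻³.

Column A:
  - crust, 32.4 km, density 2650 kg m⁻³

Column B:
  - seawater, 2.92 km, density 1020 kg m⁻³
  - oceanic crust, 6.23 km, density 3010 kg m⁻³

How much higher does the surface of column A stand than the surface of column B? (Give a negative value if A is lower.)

3.82 km

For any compensation level in the mantle, the mantle terms cancel and isostasy reduces to e = (Σt_A − Σt_B) − (Σ(ρt)_A − Σ(ρt)_B) / ρ_m.
Σt_A = 32.4 km; Σt_B = 9.15 km; Σ(ρt)_A = 85860; Σ(ρt)_B = 21730.7 (in km·kg m⁻³).
e = (32.4 − 9.15) − (85860 − 21730.7) / 3300 = 3.82 km.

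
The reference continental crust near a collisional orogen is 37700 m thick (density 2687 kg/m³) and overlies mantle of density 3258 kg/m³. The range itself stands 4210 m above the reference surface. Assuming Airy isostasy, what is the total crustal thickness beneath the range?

61700 m

Root depth r = h ρ_c / (ρ_m − ρ_c) = 4210 m × 2687 / 571 = 19810 m.
Total thickness = T + h + r = 37700 m + 4210 m + 19810 m = 61700 m.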